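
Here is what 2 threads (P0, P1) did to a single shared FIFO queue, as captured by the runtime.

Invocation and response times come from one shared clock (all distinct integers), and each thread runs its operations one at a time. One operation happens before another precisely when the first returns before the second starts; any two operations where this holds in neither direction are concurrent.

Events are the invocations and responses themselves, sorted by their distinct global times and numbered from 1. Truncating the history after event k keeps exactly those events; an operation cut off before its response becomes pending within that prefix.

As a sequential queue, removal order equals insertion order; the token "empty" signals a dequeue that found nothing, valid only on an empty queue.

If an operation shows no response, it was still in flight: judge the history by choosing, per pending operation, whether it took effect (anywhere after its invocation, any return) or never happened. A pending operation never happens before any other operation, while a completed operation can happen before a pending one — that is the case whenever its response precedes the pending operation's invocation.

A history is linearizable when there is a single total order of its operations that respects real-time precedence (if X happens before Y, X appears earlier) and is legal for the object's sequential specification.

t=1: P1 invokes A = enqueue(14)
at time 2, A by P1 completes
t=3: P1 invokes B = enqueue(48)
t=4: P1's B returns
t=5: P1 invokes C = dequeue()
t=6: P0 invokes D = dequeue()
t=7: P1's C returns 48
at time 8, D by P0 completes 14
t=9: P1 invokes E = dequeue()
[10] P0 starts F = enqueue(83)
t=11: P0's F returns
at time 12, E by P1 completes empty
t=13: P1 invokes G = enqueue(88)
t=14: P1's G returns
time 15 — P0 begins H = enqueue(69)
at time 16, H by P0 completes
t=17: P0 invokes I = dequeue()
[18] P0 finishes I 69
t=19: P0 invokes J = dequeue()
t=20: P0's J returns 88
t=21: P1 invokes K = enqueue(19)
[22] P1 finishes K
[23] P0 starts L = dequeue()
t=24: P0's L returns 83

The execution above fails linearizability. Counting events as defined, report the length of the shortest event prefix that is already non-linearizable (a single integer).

events 1..17 are still linearizable — one witness is A, B, D, C, E, F, G, H:
1. A enqueue(14), leaving queue <14>
2. B enqueue(48), leaving queue <14,48>
3. D dequeue() → 14, leaving queue <48>
4. C dequeue() → 48, leaving queue <>
5. E dequeue() → empty, leaving queue <>
6. F enqueue(83), leaving queue <83>
7. G enqueue(88), leaving queue <83,88>
8. H enqueue(69), leaving queue <83,88,69>
once event 18 joins (I's response, time 18), exhaustive search finds no witness
sample order A, B, C, D, E, F, G, H, I stalls at step 3 — C dequeue() → 48 has no legal effect
sample order A, B, C, D, F, E, G, H, I stalls at step 3 — C dequeue() → 48 has no legal effect

18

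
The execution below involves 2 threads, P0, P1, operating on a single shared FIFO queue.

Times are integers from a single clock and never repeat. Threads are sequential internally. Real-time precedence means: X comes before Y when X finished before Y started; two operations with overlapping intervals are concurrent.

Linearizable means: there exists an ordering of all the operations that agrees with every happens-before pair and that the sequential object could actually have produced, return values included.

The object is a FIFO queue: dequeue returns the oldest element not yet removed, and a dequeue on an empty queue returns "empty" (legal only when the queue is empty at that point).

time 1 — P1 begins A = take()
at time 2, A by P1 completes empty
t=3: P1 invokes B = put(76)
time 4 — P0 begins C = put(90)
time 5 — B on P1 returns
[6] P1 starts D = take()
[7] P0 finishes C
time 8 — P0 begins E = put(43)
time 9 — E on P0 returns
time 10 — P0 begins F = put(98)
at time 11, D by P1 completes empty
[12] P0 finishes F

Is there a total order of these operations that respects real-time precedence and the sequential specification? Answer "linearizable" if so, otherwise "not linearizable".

through event 10 a valid linearization exists; event 11 (D responding at time 11) ends that
5 orders of the 5 completed FIFO queue ops respect real time; none is legal
every completion of the 1 pending operation (F) was checked; none linearizes
sample order A, B, C, D, E (pending dropped) stalls at step 4 — D take() → empty has no legal effect
sample order A, B, C, E, D (pending dropped) stalls at step 5 — D take() → empty has no legal effect

not linearizable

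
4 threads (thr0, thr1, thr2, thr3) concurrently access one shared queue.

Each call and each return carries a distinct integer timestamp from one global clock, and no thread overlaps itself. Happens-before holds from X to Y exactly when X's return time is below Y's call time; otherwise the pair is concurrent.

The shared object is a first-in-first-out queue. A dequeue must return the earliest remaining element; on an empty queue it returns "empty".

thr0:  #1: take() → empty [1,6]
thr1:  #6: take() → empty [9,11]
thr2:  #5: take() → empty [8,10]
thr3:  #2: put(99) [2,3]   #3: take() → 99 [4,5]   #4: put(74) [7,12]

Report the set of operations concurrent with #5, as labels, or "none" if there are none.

#4, #6

concurrent with #5 ([8,10]): every op whose interval crosses 8..10
#1 [1,6]: before
#2 [2,3]: before
#3 [4,5]: before
#4 [7,12]: concurrent
#6 [9,11]: concurrent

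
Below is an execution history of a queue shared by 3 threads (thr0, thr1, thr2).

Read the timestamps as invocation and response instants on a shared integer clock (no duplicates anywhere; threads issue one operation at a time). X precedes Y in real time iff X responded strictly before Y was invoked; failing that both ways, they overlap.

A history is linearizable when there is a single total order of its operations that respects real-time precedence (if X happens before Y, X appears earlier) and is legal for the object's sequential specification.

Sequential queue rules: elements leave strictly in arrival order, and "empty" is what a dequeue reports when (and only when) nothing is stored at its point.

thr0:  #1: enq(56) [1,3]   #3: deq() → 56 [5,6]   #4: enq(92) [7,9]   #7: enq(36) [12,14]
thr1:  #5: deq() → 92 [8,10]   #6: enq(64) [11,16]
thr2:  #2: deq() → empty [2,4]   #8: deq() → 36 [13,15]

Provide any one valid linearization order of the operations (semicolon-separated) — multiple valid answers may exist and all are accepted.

1. #2 deq() → empty, leaving queue <>
2. #1 enq(56), leaving queue <56>
3. #3 deq() → 56, leaving queue <>
4. #4 enq(92), leaving queue <92>
5. #5 deq() → 92, leaving queue <>
6. #7 enq(36), leaving queue <36>
7. #6 enq(64), leaving queue <36,64>
8. #8 deq() → 36, leaving queue <64>

#2; #1; #3; #4; #5; #7; #6; #8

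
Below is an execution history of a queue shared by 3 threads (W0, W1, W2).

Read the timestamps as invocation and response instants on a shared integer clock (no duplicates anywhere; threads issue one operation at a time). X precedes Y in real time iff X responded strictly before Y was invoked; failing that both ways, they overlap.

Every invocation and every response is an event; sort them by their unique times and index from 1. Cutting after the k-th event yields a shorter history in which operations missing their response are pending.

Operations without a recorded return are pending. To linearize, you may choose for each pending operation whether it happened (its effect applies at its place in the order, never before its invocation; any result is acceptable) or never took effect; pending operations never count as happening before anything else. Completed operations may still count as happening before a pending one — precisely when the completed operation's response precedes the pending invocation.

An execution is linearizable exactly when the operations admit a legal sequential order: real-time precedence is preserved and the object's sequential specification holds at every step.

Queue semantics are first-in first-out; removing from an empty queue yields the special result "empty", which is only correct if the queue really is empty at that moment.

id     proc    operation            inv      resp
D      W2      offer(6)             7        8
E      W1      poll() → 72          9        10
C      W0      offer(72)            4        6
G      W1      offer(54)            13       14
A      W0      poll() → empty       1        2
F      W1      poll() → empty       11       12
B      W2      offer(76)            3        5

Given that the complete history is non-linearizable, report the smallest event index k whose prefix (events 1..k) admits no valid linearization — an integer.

events 1..11 are linearizable, e.g. via A, C, B, D, E:
1. A poll() → empty, leaving queue <>
2. C offer(72), leaving queue <72>
3. B offer(76), leaving queue <72,76>
4. D offer(6), leaving queue <72,76,6>
5. E poll() → 72, leaving queue <76,6>
at event 12 (F's time-12 response) nothing linearizes any more
for example A, B, C, D, E, F fails at step 5: E poll() → 72 is not legal there
for example A, C, B, D, E, F fails at step 6: F poll() → empty is not legal there

12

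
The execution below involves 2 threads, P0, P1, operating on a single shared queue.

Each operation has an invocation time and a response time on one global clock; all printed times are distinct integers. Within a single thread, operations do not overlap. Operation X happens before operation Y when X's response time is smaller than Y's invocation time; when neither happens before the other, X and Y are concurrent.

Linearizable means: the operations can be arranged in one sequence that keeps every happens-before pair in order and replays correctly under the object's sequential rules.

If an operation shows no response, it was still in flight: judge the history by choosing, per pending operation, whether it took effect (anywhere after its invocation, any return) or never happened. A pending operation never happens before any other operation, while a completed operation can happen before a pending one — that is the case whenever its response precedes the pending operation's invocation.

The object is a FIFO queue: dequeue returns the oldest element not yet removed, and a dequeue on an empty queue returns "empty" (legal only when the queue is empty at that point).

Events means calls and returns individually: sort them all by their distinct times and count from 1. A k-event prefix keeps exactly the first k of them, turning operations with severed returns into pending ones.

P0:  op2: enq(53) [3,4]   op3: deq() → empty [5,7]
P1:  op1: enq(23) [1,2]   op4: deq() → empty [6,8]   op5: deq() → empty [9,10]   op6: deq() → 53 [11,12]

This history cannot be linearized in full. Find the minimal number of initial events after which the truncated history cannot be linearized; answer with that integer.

7

a valid linearization of events 1..6 exists, for instance op1, op2:
step 1: op1 enq(23) — queue <23>
step 2: op2 enq(53) — queue <23,53>
at event 7 (op3's time-7 response) nothing linearizes any more
every completion of the 1 pending operation (op4) was checked; none linearizes
sample order op1, op2, op3 (pending dropped) stalls at step 3 — op3 deq() → empty has no legal effect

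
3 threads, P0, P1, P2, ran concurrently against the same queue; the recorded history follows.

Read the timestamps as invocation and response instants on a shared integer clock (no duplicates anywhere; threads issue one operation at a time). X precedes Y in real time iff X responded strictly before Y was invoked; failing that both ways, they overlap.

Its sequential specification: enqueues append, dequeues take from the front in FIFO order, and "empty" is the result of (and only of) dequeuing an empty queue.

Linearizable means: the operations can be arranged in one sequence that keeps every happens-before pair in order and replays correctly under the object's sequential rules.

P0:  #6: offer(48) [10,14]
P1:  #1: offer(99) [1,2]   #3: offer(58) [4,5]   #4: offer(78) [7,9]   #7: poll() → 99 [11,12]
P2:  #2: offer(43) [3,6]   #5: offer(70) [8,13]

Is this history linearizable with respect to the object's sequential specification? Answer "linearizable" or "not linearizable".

linearizable

witness order: #1, #2, #3, #4, #5, #6, #7
step 1: #1 offer(99) — queue <99>
step 2: #2 offer(43) — queue <99,43>
step 3: #3 offer(58) — queue <99,43,58>
step 4: #4 offer(78) — queue <99,43,58,78>
step 5: #5 offer(70) — queue <99,43,58,78,70>
step 6: #6 offer(48) — queue <99,43,58,78,70,48>
step 7: #7 poll() → 99 — queue <43,58,78,70,48>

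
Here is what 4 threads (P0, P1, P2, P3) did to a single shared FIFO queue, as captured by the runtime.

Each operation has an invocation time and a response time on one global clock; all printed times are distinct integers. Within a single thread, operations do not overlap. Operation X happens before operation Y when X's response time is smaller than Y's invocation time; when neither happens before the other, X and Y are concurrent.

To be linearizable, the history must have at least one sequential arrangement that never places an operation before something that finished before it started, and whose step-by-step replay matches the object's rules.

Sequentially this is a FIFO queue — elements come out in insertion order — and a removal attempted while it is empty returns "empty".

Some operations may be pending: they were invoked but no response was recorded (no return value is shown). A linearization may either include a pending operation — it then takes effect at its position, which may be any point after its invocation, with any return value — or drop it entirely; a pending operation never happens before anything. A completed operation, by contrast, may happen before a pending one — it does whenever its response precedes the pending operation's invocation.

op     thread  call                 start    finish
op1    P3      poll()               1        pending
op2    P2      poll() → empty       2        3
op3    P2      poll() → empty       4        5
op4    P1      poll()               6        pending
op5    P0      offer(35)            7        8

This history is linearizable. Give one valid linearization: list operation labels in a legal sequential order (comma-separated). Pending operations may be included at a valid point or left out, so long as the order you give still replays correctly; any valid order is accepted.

step 1: op1 poll() (pending, included) — queue <>
step 2: op2 poll() → empty — queue <>
step 3: op3 poll() → empty — queue <>
step 4: op4 poll() (pending, included) — queue <>
step 5: op5 offer(35) — queue <35>

op1, op2, op3, op4, op5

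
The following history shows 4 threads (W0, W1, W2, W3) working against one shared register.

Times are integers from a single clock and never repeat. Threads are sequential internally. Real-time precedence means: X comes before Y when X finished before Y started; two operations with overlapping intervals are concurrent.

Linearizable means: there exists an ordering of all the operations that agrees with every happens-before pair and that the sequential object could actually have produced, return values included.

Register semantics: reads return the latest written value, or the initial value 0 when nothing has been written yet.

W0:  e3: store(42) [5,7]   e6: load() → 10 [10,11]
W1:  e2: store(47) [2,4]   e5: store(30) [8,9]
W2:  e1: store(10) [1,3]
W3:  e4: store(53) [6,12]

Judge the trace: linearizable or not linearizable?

prefix check: 1..10 passes, 1..11 fails once e6's time-11 response joins
every one of the 2 real-time-consistent orders over 5 completed register ops fails the sequential spec
no completion choice of the 1 pending operation (e4) rescues it — every subset was tried
e.g. e1, e2, e3, e5, e6 (pending dropped): illegal at step 5, since e6 load() → 10 cannot apply there
e.g. e2, e1, e3, e5, e6 (pending dropped): illegal at step 5, since e6 load() → 10 cannot apply there

not linearizable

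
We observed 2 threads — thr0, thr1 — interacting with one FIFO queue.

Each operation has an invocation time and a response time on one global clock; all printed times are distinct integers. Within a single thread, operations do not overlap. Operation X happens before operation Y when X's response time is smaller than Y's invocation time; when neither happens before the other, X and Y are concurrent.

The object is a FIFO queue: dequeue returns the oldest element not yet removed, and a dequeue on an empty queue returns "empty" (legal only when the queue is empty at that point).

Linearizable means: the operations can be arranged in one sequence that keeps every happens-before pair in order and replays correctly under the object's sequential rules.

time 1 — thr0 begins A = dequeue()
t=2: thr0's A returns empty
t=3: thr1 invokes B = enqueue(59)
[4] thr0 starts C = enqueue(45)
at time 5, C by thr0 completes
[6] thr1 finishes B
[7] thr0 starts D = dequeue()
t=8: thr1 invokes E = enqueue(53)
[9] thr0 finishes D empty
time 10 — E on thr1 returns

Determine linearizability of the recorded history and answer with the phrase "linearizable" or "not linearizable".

through event 8 a valid linearization exists; event 9 (D responding at time 9) ends that
2 orders of the 4 completed FIFO queue ops respect real time; none is legal
no completion choice of the 1 pending operation (E) rescues it — every subset was tried
e.g. A, B, C, D (pending dropped): illegal at step 4, since D dequeue() → empty cannot apply there
e.g. A, C, B, D (pending dropped): illegal at step 4, since D dequeue() → empty cannot apply there

not linearizable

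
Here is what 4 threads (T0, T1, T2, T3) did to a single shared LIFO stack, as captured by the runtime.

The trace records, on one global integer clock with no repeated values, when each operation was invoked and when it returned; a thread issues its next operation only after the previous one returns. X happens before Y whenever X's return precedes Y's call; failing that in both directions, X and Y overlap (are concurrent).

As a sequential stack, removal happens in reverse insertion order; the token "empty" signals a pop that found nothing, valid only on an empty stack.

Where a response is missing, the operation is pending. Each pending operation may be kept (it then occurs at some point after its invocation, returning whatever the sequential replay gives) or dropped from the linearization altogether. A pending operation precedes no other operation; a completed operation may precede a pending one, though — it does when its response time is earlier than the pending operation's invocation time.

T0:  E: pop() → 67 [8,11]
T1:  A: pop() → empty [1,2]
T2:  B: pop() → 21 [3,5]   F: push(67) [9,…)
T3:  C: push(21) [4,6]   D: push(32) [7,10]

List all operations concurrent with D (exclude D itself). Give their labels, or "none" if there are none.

E, F

D runs from 7 to 10; window-overlapping ops are concurrent
A [1,2]: before
B [3,5]: before
C [4,6]: before
E [8,11]: concurrent
F [9,…): concurrent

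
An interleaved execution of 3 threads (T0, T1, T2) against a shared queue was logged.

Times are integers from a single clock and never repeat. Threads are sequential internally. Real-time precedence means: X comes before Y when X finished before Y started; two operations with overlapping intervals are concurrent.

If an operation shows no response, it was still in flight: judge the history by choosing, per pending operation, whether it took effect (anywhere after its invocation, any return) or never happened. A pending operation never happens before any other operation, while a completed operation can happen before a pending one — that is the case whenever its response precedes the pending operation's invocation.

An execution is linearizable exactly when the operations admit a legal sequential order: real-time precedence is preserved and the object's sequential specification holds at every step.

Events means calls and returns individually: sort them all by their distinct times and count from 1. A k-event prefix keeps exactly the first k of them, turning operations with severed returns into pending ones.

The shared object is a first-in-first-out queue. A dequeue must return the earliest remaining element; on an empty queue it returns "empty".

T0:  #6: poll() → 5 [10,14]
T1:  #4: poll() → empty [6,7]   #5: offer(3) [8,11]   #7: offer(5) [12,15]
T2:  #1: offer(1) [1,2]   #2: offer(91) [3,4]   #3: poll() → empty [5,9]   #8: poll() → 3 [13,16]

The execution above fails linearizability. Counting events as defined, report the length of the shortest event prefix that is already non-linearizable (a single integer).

7

events 1..6 are still linearizable — one witness is #1, #2:
1. #1 offer(1), leaving queue <1>
2. #2 offer(91), leaving queue <1,91>
with event 7 included (#4 responding at time 7), all real-time-consistent orders fail
including or dropping the 1 pending operation (#3) in any combination fails
one such order, #1, #2, #4 (pending dropped), breaks at step 3 where #4 poll() → empty is illegal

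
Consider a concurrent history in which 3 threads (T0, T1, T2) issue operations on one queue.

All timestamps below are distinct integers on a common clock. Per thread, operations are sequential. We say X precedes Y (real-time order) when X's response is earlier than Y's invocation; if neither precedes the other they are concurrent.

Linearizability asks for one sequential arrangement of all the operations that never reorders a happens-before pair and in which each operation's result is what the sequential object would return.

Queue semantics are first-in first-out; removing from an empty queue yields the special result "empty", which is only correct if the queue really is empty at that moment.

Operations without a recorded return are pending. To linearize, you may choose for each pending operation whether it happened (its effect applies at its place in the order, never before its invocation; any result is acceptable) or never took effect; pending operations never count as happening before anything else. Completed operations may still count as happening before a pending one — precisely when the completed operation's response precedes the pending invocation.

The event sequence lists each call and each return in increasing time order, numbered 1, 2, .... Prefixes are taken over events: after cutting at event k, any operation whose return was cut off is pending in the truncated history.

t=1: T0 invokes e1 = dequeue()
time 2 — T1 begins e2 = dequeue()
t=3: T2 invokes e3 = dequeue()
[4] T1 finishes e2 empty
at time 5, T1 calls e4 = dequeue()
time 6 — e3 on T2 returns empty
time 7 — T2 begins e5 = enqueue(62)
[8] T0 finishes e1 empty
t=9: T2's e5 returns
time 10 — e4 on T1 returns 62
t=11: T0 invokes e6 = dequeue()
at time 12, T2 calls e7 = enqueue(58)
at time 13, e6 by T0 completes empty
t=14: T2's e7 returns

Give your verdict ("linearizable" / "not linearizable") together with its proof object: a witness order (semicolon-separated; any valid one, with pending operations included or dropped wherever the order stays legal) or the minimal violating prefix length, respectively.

1. e1 dequeue() → empty, leaving queue <>
2. e2 dequeue() → empty, leaving queue <>
3. e3 dequeue() → empty, leaving queue <>
4. e5 enqueue(62), leaving queue <62>
5. e4 dequeue() → 62, leaving queue <>
6. e6 dequeue() → empty, leaving queue <>
7. e7 enqueue(58), leaving queue <58>

linearizable — witness: e1; e2; e3; e5; e4; e6; e7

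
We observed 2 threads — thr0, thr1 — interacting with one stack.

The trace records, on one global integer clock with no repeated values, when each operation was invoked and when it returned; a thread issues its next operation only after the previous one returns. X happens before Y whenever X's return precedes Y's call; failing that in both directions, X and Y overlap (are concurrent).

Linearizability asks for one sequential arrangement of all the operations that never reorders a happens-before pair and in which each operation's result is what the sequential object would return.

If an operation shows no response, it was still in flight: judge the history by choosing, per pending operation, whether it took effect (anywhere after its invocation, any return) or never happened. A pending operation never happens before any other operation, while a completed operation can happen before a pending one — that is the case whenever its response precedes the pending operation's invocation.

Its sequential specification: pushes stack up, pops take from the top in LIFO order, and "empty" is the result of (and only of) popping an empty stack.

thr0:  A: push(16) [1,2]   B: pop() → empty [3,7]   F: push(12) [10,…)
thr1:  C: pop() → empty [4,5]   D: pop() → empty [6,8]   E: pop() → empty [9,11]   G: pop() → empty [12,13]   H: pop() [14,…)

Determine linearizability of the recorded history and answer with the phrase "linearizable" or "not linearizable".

events 1..6 are fine; event 7 — the response of B at time 7 — makes the prefix non-linearizable
all 2 real-time-respecting orders fail — 3 completed stack operations, no legal replay
completion choices over the 1 pending operation (D) were checked; none helps
sample order A, B, C (pending dropped) stalls at step 2 — B pop() → empty has no legal effect
sample order A, C, B (pending dropped) stalls at step 2 — C pop() → empty has no legal effect

not linearizable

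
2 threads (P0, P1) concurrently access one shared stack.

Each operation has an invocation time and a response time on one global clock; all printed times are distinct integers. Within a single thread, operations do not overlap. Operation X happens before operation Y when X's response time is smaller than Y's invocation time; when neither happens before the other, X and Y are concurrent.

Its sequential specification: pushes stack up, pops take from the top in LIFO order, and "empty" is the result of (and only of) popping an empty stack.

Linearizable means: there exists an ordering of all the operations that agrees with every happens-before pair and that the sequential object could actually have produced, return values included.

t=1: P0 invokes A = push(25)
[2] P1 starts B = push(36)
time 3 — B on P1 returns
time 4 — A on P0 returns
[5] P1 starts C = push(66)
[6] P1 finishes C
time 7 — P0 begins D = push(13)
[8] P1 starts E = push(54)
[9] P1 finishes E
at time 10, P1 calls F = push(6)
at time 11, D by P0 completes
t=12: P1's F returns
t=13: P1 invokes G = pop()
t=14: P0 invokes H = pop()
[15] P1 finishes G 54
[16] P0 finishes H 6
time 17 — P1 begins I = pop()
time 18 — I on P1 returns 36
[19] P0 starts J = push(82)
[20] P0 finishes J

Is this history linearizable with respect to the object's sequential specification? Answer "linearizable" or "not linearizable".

not linearizable

through event 17 a valid linearization exists; event 18 (I responding at time 18) ends that
no legal order exists: 12 real-time-consistent candidates over 9 completed stack operations, all rejected
one such order, A, B, C, D, E, F, G, H, I, breaks at step 7 where G pop() → 54 is illegal
one such order, A, B, C, D, E, F, H, G, I, breaks at step 9 where I pop() → 36 is illegal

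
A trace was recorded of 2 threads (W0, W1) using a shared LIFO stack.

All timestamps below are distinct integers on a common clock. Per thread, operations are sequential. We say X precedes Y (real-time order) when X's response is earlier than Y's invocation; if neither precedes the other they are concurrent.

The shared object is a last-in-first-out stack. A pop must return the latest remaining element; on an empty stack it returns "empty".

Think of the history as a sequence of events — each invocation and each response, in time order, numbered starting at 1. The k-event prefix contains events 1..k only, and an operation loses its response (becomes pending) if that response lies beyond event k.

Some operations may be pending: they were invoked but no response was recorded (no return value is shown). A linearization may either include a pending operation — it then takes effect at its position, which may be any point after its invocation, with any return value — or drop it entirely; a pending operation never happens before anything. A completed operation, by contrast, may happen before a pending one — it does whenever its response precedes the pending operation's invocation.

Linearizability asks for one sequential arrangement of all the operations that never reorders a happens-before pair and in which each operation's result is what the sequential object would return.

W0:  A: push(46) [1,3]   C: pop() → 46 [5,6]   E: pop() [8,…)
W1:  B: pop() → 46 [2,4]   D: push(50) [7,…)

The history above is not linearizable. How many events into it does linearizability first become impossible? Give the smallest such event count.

6

events 1..5 are linearizable; a witness order is A, B:
1. A push(46), leaving stack <46>
2. B pop() → 46, leaving stack <>
include event 6 — C responding at 6 — and every candidate order breaks
for example A, B, C fails at step 3: C pop() → 46 is not legal there
for example B, A, C fails at step 1: B pop() → 46 is not legal there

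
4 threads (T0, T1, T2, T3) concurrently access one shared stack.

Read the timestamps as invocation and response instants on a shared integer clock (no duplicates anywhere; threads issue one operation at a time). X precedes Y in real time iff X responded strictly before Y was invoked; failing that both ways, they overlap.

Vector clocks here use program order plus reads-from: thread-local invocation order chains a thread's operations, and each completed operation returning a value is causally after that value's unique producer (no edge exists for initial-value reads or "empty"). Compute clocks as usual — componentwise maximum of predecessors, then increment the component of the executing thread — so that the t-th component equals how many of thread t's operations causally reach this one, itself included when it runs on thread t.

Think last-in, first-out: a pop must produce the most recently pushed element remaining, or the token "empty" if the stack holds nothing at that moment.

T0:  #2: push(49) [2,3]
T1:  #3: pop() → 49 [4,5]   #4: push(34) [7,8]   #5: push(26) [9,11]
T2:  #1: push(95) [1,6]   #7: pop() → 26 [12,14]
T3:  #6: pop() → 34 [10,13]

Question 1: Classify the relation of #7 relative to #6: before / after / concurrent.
#7 spans [12,14], #6 spans [10,13]
the intervals overlap in both directions

concurrent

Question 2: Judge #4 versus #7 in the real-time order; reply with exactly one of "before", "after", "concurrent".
#4 spans [7,8], #7 spans [12,14]
resp(#4)=8 < inv(#7)=12

before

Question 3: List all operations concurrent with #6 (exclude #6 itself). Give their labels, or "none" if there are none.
concurrent with #6 ([10,13]): every op whose interval crosses 10..13
#1 [1,6]: before
#2 [2,3]: before
#3 [4,5]: before
#4 [7,8]: before
#5 [9,11]: concurrent
#7 [12,14]: concurrent

#5, #7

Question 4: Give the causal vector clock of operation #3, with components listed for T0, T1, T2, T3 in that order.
no predecessors for #1 (invoked 1): T2 increments from zero → (0, 0, 1, 0)
no predecessors for #2 (invoked 2): T0 increments from zero → (1, 0, 0, 0)
VC(#3, invoked at 4): max of VC(#2)=(1, 0, 0, 0), then +1 on thread T1 → (1, 1, 0, 0)
VC(#4, invoked at 7): max of VC(#3)=(1, 1, 0, 0), then +1 on thread T1 → (1, 2, 0, 0)
VC(#6, invoked at 10): max of VC(#4)=(1, 2, 0, 0), then +1 on thread T3 → (1, 2, 0, 1)
VC(#5, invoked at 9): max of VC(#4)=(1, 2, 0, 0), then +1 on thread T1 → (1, 3, 0, 0)
VC(#7, invoked at 12): max of VC(#1)=(0, 0, 1, 0), VC(#5)=(1, 3, 0, 0), then +1 on thread T2 → (1, 3, 2, 0)
target: VC(#3) = (1, 1, 0, 0)

(1, 1, 0, 0)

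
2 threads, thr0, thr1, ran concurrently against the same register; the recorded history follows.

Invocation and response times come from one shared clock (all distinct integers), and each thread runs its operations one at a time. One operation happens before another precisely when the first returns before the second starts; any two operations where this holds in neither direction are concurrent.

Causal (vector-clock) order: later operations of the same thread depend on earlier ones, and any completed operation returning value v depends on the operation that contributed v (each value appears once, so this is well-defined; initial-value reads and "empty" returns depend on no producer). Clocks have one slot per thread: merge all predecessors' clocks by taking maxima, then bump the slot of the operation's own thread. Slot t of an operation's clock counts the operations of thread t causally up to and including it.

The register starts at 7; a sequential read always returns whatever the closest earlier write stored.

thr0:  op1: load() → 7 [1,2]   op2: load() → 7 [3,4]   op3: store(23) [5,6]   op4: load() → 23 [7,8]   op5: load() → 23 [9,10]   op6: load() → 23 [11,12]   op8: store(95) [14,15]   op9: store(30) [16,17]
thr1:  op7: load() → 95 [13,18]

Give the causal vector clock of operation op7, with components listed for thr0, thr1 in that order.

(7, 1)

VC(op1, invoked at 1): no causal predecessors; +1 on thr0 → (1, 0)
from VC(op1)=(1, 0), op2 (invoked 3) maxes components and bumps thr0 → (2, 0)
from VC(op2)=(2, 0), op3 (invoked 5) maxes components and bumps thr0 → (3, 0)
from VC(op3)=(3, 0), op4 (invoked 7) maxes components and bumps thr0 → (4, 0)
from VC(op3)=(3, 0), VC(op4)=(4, 0), op5 (invoked 9) maxes components and bumps thr0 → (5, 0)
from VC(op3)=(3, 0), VC(op5)=(5, 0), op6 (invoked 11) maxes components and bumps thr0 → (6, 0)
from VC(op6)=(6, 0), op8 (invoked 14) maxes components and bumps thr0 → (7, 0)
from VC(op8)=(7, 0), op7 (invoked 13) maxes components and bumps thr1 → (7, 1)
from VC(op8)=(7, 0), op9 (invoked 16) maxes components and bumps thr0 → (8, 0)
target: VC(op7) = (7, 1)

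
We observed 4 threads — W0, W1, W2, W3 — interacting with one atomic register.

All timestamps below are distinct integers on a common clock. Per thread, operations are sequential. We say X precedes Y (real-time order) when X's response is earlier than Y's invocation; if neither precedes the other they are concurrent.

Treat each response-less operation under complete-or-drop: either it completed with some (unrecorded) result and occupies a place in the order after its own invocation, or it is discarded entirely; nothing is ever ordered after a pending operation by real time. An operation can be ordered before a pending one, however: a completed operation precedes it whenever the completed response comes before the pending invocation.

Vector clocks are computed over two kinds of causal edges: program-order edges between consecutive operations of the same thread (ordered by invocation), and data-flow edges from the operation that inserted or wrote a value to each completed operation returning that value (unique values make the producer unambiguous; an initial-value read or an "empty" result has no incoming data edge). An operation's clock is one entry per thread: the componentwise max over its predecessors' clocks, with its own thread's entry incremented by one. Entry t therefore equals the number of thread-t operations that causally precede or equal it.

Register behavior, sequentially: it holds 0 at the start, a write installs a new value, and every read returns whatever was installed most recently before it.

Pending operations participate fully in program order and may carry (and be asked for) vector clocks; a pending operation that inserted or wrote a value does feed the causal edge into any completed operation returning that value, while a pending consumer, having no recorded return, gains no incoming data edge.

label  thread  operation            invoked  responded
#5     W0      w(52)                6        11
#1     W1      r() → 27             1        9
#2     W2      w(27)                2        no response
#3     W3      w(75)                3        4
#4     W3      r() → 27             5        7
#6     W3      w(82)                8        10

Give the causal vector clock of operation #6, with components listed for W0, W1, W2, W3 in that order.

root op #3, invoked 3: fresh clock plus W3's own tick → (0, 0, 0, 1)
root op #2, invoked 2: fresh clock plus W2's own tick → (0, 0, 1, 0)
root op #5, invoked 6: fresh clock plus W0's own tick → (1, 0, 0, 0)
invoked at 1, #1 merges VC(#2)=(0, 0, 1, 0) and bumps W1's slot → (0, 1, 1, 0)
invoked at 5, #4 merges VC(#2)=(0, 0, 1, 0), VC(#3)=(0, 0, 0, 1) and bumps W3's slot → (0, 0, 1, 2)
invoked at 8, #6 merges VC(#4)=(0, 0, 1, 2) and bumps W3's slot → (0, 0, 1, 3)
target: VC(#6) = (0, 0, 1, 3)

(0, 0, 1, 3)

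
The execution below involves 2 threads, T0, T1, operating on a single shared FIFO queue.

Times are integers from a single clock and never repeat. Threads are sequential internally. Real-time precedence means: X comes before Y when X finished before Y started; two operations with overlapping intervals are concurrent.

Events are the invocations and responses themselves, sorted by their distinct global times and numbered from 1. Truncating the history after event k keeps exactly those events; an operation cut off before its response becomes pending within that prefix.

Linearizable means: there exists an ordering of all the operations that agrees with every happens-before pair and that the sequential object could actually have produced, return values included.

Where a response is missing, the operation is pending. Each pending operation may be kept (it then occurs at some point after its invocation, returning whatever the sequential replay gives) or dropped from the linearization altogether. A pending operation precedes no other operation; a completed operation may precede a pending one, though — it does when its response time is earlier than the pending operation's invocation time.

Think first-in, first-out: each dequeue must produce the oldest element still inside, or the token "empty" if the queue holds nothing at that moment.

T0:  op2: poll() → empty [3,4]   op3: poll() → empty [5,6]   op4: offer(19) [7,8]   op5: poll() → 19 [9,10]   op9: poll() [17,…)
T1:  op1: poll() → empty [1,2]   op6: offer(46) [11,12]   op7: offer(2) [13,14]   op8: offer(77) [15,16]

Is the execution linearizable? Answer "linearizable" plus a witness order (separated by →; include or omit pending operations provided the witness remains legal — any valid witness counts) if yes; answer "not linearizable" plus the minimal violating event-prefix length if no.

after step 1 (op1 poll() → empty): queue <>
after step 2 (op2 poll() → empty): queue <>
after step 3 (op3 poll() → empty): queue <>
after step 4 (op4 offer(19)): queue <19>
after step 5 (op5 poll() → 19): queue <>
after step 6 (op6 offer(46)): queue <46>
after step 7 (op7 offer(2)): queue <46,2>
after step 8 (op8 offer(77)): queue <46,2,77>

linearizable — witness: op1 → op2 → op3 → op4 → op5 → op6 → op7 → op8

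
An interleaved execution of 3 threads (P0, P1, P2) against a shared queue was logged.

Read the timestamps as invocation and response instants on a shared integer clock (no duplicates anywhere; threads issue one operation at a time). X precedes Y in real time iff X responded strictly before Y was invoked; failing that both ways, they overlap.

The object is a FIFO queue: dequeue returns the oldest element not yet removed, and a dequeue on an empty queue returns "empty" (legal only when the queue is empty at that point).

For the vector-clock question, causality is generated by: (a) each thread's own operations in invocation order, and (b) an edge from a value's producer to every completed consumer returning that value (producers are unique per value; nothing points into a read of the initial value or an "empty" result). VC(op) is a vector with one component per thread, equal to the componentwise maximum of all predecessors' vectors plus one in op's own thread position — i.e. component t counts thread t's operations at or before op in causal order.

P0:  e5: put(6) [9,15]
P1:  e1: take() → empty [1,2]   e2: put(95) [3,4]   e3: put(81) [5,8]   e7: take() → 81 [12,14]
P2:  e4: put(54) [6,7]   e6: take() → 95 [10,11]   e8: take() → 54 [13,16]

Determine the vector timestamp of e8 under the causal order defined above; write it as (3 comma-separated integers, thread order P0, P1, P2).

VC(e4, invoked at 6): no causal predecessors; +1 on P2 → (0, 0, 1)
VC(e1, invoked at 1): no causal predecessors; +1 on P1 → (0, 1, 0)
VC(e5, invoked at 9): no causal predecessors; +1 on P0 → (1, 0, 0)
merge at e2 (invoked 3): VC(e1)=(0, 1, 0), own-thread bump on P1 → (0, 2, 0)
merge at e3 (invoked 5): VC(e2)=(0, 2, 0), own-thread bump on P1 → (0, 3, 0)
merge at e6 (invoked 10): VC(e2)=(0, 2, 0), VC(e4)=(0, 0, 1), own-thread bump on P2 → (0, 2, 2)
merge at e7 (invoked 12): VC(e3)=(0, 3, 0), own-thread bump on P1 → (0, 4, 0)
merge at e8 (invoked 13): VC(e4)=(0, 0, 1), VC(e6)=(0, 2, 2), own-thread bump on P2 → (0, 2, 3)
target: VC(e8) = (0, 2, 3)

(0, 2, 3)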